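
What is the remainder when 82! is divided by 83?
By Wilson's theorem, (82)! ≡ -1 ≡ 82 (mod 83)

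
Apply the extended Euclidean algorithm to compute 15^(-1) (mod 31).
Extended GCD: 15(-2) + 31(1) = 1. So 15^(-1) ≡ 29 ≡ 29 (mod 31). Verify: 15 × 29 = 435 ≡ 1 (mod 31)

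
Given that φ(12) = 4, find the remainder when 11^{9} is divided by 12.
By Euler: 11^{4} ≡ 1 (mod 12) since gcd(11, 12) = 1. 9 = 2×4 + 1. So 11^{9} ≡ 11^{1} ≡ 11 (mod 12)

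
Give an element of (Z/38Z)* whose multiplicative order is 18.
3 has order 18 mod 38 since 3^{18} ≡ 1 (mod 38) and no smaller power works.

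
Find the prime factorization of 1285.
5 × 257

Divide by primes starting from smallest:
1285 ÷ 5 = 257
257 ÷ 257 = 1

1285 = 5 × 257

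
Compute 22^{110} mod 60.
4

Using successive squaring:
Binary expansion of 110: 1101110
Powers of 22 mod 60 (each is the square of the previous):
  22^1 ≡ 22 (mod 60)
  22^2 ≡ 22² = 484 ≡ 4 (mod 60)
  22^4 ≡ 4² = 16 ≡ 16 (mod 60)
  22^8 ≡ 16² = 256 ≡ 16 (mod 60)
  22^16 ≡ 16² = 256 ≡ 16 (mod 60)
  22^32 ≡ 16² = 256 ≡ 16 (mod 60)
  22^64 ≡ 16² = 256 ≡ 16 (mod 60)
110 = 64 + 32 + 8 + 4 + 2, so 22^110 = 22^64 × 22^32 × 22^8 × 22^4 × 22^2 ≡ 16 × 16 × 16 × 16 × 4 (mod 60)
Multiplying step by step:
  16 × 16 = 256 ≡ 16 (mod 60)
  16 × 16 = 256 ≡ 16 (mod 60)
  16 × 16 = 256 ≡ 16 (mod 60)
  16 × 4 = 64 ≡ 4 (mod 60)
Result: 22^110 ≡ 4 (mod 60)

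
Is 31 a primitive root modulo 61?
Yes

To verify, check if 31^(60/q) ≢ 1 (mod 61) for each prime divisor q of 60
Divisors of 60 = 60: [1, 2, 3, 4, 5, 6, 10, 12, 15, 20, 30, 60]
  31^(60/2) = 31^30 ≡ 60 (mod 61)
  31^(60/3) = 31^20 ≡ 13 (mod 61)
  31^(60/5) = 31^12 ≡ 34 (mod 61)
Conclusion: 31 is a primitive root modulo 61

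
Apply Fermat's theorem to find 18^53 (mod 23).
By Fermat: 18^{22} ≡ 1 (mod 23). 53 = 2×22 + 9. So 18^{53} ≡ 18^{9} ≡ 12 (mod 23)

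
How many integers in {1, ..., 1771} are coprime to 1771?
1320

Prime factorization: 1771 = 7 × 11 × 23
Using the formula φ(n) = n × Π(1 - 1/p) for each prime factor p:
φ(1771) = 1771 × (1 - 1/7) × (1 - 1/11) × (1 - 1/23)
φ(1771) = 1320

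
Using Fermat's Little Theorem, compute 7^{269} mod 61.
26

By Fermat's Little Theorem, a^(p-1) ≡ 1 (mod p) for prime p and gcd(a, p) = 1
Here p = 61, so 7^60 ≡ 1 (mod 61)
We can reduce the exponent: 269 mod 60 = 29
So 7^269 ≡ 7^29 (mod 61)
Computing: 7^29 mod 61 = 26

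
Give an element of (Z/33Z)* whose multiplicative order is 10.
2 has order 10 mod 33 since 2^{10} ≡ 1 (mod 33) and no smaller power works.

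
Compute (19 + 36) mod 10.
5

(19 + 36) = 55
55 mod 10 = 5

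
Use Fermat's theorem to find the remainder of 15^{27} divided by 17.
9

By Fermat's Little Theorem, a^(p-1) ≡ 1 (mod p) for prime p and gcd(a, p) = 1
Here p = 17, so 15^16 ≡ 1 (mod 17)
We can reduce the exponent: 27 mod 16 = 11
So 15^27 ≡ 15^11 (mod 17)
Computing: 15^11 mod 17 = 9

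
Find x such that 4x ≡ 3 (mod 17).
5

Since gcd(4, 17) = 1 divides 3, a solution exists.
Multiply both sides by the inverse of 4 mod 17:
  4^(-1) mod 17 = 13
  x ≡ 13 × 3 ≡ 39 ≡ 5 (mod 17)
Verification: 4 × 5 = 20 = 1 × 17 + 3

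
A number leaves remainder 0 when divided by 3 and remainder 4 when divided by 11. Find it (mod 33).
M = 3 × 11 = 33. M₁ = 11, y₁ ≡ 2 (mod 3). M₂ = 3, y₂ ≡ 4 (mod 11). r = 0×11×2 + 4×3×4 ≡ 15 (mod 33)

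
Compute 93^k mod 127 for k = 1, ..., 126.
g^1, g^2, ..., g^{126} mod 127: {93, 13, 66, 42, 96, 38, 105, 113, 95, 72, 92, 47, 53, 103, 54, 69, 67, 8, 109, 104, 20, 82, 6, 50, 78, 15, 125, 68, 101, 122, 43, 62, 51, 44, 28, 64, 110, 70, 33, 21, 48, 19, 116, 120, 111, 36, 46, 87, 90, 115, 27, 98, 97, 4, 118, 52, 10, 41, 3, 25, 39, 71, 126, 34, 114, 61, 85, 31, 89, 22, 14, 32, 55, 35, 80, 74, 24, 73, 58, 60, 119, 18, 23, 107, 45, 121, 77, 49, 112, 2, 59, 26, 5, 84, 65, 76, 83, 99, 63, 17, 57, 94, 106, 79, 108, 11, 7, 16, 91, 81, 40, 37, 12, 100, 29, 30, 123, 9, 75, 117, 86, 124, 102, 88, 56, 1}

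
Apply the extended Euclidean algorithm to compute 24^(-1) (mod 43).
Extended GCD: 24(9) + 43(-5) = 1. So 24^(-1) ≡ 9 ≡ 9 (mod 43). Verify: 24 × 9 = 216 ≡ 1 (mod 43)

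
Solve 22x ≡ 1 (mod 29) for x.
22^(-1) ≡ 4 (mod 29). Verification: 22 × 4 = 88 ≡ 1 (mod 29)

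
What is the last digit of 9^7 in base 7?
9 ≡ 2 (mod 7). 7 = 4 + 2 + 1 (binary 111). Repeated squaring mod 7: 2^1 ≡ 2; 2^2 ≡ 2² = 4 ≡ 4; 2^4 ≡ 4² = 16 ≡ 2. Multiply: 9^7 ≡ 2^4 × 2^2 × 2^1 ≡ 2 × 4 × 2 (mod 7): 2 × 4 = 8 ≡ 1; 1 × 2 = 2 ≡ 2. So 9^7 ≡ 2 (mod 7).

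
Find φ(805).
528

Prime factorization: 805 = 5 × 7 × 23
Using the formula φ(n) = n × Π(1 - 1/p) for each prime factor p:
φ(805) = 805 × (1 - 1/5) × (1 - 1/7) × (1 - 1/23)
φ(805) = 528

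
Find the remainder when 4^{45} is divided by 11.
By Fermat: 4^{10} ≡ 1 (mod 11). 45 = 4×10 + 5. So 4^{45} ≡ 4^{5} ≡ 1 (mod 11)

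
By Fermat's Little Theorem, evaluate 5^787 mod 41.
By Fermat: 5^{40} ≡ 1 (mod 41). 787 ≡ 27 (mod 40). So 5^{787} ≡ 5^{27} ≡ 20 (mod 41)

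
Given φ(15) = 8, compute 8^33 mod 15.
By Euler: 8^{8} ≡ 1 (mod 15) since gcd(8, 15) = 1. 33 = 4×8 + 1. So 8^{33} ≡ 8^{1} ≡ 8 (mod 15)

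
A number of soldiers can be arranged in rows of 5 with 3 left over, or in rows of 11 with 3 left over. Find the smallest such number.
M = 5 × 11 = 55. M₁ = 11, y₁ ≡ 1 (mod 5). M₂ = 5, y₂ ≡ 9 (mod 11). t = 3×11×1 + 3×5×9 ≡ 3 (mod 55). The smallest positive such number is 3.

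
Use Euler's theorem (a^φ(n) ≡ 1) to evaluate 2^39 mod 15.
By Euler: 2^{8} ≡ 1 (mod 15) since gcd(2, 15) = 1. 39 = 4×8 + 7. So 2^{39} ≡ 2^{7} ≡ 8 (mod 15)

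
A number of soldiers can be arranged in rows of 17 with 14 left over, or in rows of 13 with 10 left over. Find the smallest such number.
M = 17 × 13 = 221. M₁ = 13, y₁ ≡ 4 (mod 17). M₂ = 17, y₂ ≡ 10 (mod 13). n = 14×13×4 + 10×17×10 ≡ 218 (mod 221). The smallest positive such number is 218.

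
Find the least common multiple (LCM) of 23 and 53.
1219

First find GCD(23, 53) using the Euclidean algorithm:
23 = 0 × 53 + 23
53 = 2 × 23 + 7
23 = 3 × 7 + 2
7 = 3 × 2 + 1
2 = 2 × 1 + 0
GCD(23, 53) = 1

LCM formula: LCM(a, b) = (a × b) / GCD(a, b)
LCM(23, 53) = (23 × 53) / 1
LCM(23, 53) = 1219 / 1
LCM(23, 53) = 1219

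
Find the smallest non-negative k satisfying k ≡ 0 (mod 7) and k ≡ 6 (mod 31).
M = 7 × 31 = 217. M₁ = 31, y₁ ≡ 5 (mod 7). M₂ = 7, y₂ ≡ 9 (mod 31). k = 0×31×5 + 6×7×9 ≡ 161 (mod 217)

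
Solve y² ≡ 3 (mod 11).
The square roots of 3 mod 11 are 5 and 6. Verify: 5² = 25 ≡ 3 (mod 11)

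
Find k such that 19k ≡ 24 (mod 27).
24

Since gcd(19, 27) = 1 divides 24, a solution exists.
Multiply both sides by the inverse of 19 mod 27:
  19^(-1) mod 27 = 10
  x ≡ 10 × 24 ≡ 240 ≡ 24 (mod 27)
Verification: 19 × 24 = 456 = 16 × 27 + 24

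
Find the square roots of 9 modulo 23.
The square roots of 9 mod 23 are 3 and 20. Verify: 3² = 9 ≡ 9 (mod 23)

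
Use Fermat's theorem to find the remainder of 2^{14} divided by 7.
4

By Fermat's Little Theorem, a^(p-1) ≡ 1 (mod p) for prime p and gcd(a, p) = 1
Here p = 7, so 2^6 ≡ 1 (mod 7)
We can reduce the exponent: 14 mod 6 = 2
So 2^14 ≡ 2^2 (mod 7)
Computing: 2^2 mod 7 = 4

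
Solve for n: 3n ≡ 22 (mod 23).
15

Since gcd(3, 23) = 1 divides 22, a solution exists.
Multiply both sides by the inverse of 3 mod 23:
  3^(-1) mod 23 = 8
  x ≡ 8 × 22 ≡ 176 ≡ 15 (mod 23)
Verification: 3 × 15 = 45 = 1 × 23 + 22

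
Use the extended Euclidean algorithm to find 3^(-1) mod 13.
Extended GCD: 3(-4) + 13(1) = 1. So 3^(-1) ≡ 9 ≡ 9 (mod 13). Verify: 3 × 9 = 27 ≡ 1 (mod 13)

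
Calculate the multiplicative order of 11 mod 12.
Powers of 11 mod 12: 11^1≡11, 11^2≡1. Order = 2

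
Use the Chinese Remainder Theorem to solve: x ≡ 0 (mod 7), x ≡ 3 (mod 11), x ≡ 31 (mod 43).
1708

Using the Chinese Remainder Theorem:
M = product of moduli = 3311
For equation 1: M_1 = 473, 473 ≡ 4 (mod 7), inverse of 473 mod 7 is 2 (check: 4 × 2 = 8 ≡ 1 (mod 7))
For equation 2: M_2 = 301, 301 ≡ 4 (mod 11), inverse of 301 mod 11 is 3 (check: 4 × 3 = 12 ≡ 1 (mod 11))
For equation 3: M_3 = 77, 77 ≡ 34 (mod 43), inverse of 77 mod 43 is 19 (check: 34 × 19 = 646 ≡ 1 (mod 43))
Combine: x ≡ Σ r_i×M_i×(M_i⁻¹ mod m_i) = 0×473×2 + 3×301×3 + 31×77×19 = 0 + 2709 + 45353 = 48062
48062 mod 3311 = 1708
x ≡ 1708 (mod 3311)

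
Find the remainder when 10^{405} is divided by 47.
By Fermat: 10^{46} ≡ 1 (mod 47). 405 = 8×46 + 37. So 10^{405} ≡ 10^{37} ≡ 43 (mod 47)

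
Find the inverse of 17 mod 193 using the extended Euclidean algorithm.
Extended GCD: 17(-34) + 193(3) = 1. So 17^(-1) ≡ 159 ≡ 159 (mod 193). Verify: 17 × 159 = 2703 ≡ 1 (mod 193)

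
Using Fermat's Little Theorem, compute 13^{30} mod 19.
7

By Fermat's Little Theorem, a^(p-1) ≡ 1 (mod p) for prime p and gcd(a, p) = 1
Here p = 19, so 13^18 ≡ 1 (mod 19)
We can reduce the exponent: 30 mod 18 = 12
So 13^30 ≡ 13^12 (mod 19)
Computing: 13^12 mod 19 = 7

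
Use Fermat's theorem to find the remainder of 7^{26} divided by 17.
2

By Fermat's Little Theorem, a^(p-1) ≡ 1 (mod p) for prime p and gcd(a, p) = 1
Here p = 17, so 7^16 ≡ 1 (mod 17)
We can reduce the exponent: 26 mod 16 = 10
So 7^26 ≡ 7^10 (mod 17)
Computing: 7^10 mod 17 = 2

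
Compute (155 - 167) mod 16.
4

(155 - 167) = -12
-12 mod 16 = 4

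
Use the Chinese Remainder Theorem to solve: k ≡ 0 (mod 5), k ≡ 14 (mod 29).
130

Using the Chinese Remainder Theorem:
M = product of moduli = 145
For equation 1: M_1 = 29, 29 ≡ 4 (mod 5), inverse of 29 mod 5 is 4 (check: 4 × 4 = 16 ≡ 1 (mod 5))
For equation 2: M_2 = 5, 5 ≡ 5 (mod 29), inverse of 5 mod 29 is 6 (check: 5 × 6 = 30 ≡ 1 (mod 29))
Combine: k ≡ Σ r_i×M_i×(M_i⁻¹ mod m_i) = 0×29×4 + 14×5×6 = 0 + 420 = 420
420 mod 145 = 130
k ≡ 130 (mod 145)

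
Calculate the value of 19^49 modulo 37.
Using Fermat: 19^{36} ≡ 1 (mod 37). 49 ≡ 13 (mod 36). So 19^{49} ≡ 19^{13} ≡ 5 (mod 37)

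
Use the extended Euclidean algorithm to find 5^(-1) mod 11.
Extended GCD: 5(-2) + 11(1) = 1. So 5^(-1) ≡ 9 ≡ 9 (mod 11). Verify: 5 × 9 = 45 ≡ 1 (mod 11)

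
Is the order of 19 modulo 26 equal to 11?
No, the actual order is 12, not 11.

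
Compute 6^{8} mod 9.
0

Using successive squaring:
Binary expansion of 8: 1000
Powers of 6 mod 9 (each is the square of the previous):
  6^1 ≡ 6 (mod 9)
  6^2 ≡ 6² = 36 ≡ 0 (mod 9)
  6^4 ≡ 0² = 0 ≡ 0 (mod 9)
  6^8 ≡ 0² = 0 ≡ 0 (mod 9)
8 is a power of 2, so 6^8 is the last square: ≡ 0 (mod 9)
Result: 6^8 ≡ 0 (mod 9)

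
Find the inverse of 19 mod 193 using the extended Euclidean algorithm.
Extended GCD: 19(61) + 193(-6) = 1. So 19^(-1) ≡ 61 ≡ 61 (mod 193). Verify: 19 × 61 = 1159 ≡ 1 (mod 193)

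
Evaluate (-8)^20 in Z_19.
Using Fermat: (-8)^{18} ≡ 1 (mod 19). 20 ≡ 2 (mod 18). So (-8)^{20} ≡ (-8)^{2} ≡ 7 (mod 19)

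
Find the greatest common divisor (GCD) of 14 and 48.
2

Using the Euclidean algorithm:
14 = 0 × 48 + 14
48 = 3 × 14 + 6
14 = 2 × 6 + 2
6 = 3 × 2 + 0

GCD(14, 48) = 2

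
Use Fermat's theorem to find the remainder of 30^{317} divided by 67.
38

By Fermat's Little Theorem, a^(p-1) ≡ 1 (mod p) for prime p and gcd(a, p) = 1
Here p = 67, so 30^66 ≡ 1 (mod 67)
We can reduce the exponent: 317 mod 66 = 53
So 30^317 ≡ 30^53 (mod 67)
Computing: 30^53 mod 67 = 38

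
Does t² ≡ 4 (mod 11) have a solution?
By Euler's criterion: 4^{5} ≡ 1 (mod 11). Since this equals 1, 4 is a QR.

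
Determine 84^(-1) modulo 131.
84^(-1) ≡ 39 (mod 131). Verification: 84 × 39 = 3276 ≡ 1 (mod 131)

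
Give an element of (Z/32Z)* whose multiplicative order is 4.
7 has order 4 mod 32 since 7^{4} ≡ 1 (mod 32) and no smaller power works.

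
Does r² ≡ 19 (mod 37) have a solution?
By Euler's criterion: 19^{18} ≡ 36 (mod 37). Since this equals -1 (≡ 36), 19 is not a QR.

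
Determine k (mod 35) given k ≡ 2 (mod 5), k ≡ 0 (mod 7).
7

Using the Chinese Remainder Theorem:
M = product of moduli = 35
For equation 1: M_1 = 7, 7 ≡ 2 (mod 5), inverse of 7 mod 5 is 3 (check: 2 × 3 = 6 ≡ 1 (mod 5))
For equation 2: M_2 = 5, 5 ≡ 5 (mod 7), inverse of 5 mod 7 is 3 (check: 5 × 3 = 15 ≡ 1 (mod 7))
Combine: k ≡ Σ r_i×M_i×(M_i⁻¹ mod m_i) = 2×7×3 + 0×5×3 = 42 + 0 = 42
42 mod 35 = 7
k ≡ 7 (mod 35)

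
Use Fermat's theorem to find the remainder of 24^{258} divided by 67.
9

By Fermat's Little Theorem, a^(p-1) ≡ 1 (mod p) for prime p and gcd(a, p) = 1
Here p = 67, so 24^66 ≡ 1 (mod 67)
We can reduce the exponent: 258 mod 66 = 60
So 24^258 ≡ 24^60 (mod 67)
Computing: 24^60 mod 67 = 9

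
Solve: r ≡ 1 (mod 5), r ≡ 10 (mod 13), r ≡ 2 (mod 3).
M = 5 × 13 × 3 = 195. M₁ = 39, y₁ ≡ 4 (mod 5). M₂ = 15, y₂ ≡ 7 (mod 13). M₃ = 65, y₃ ≡ 2 (mod 3). r = 1×39×4 + 10×15×7 + 2×65×2 ≡ 101 (mod 195)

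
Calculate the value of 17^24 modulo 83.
Using repeated squaring. 24 = 16 + 8 (binary 11000). Repeated squaring mod 83: 17^1 ≡ 17; 17^2 ≡ 17² = 289 ≡ 40; 17^4 ≡ 40² = 1600 ≡ 23; 17^8 ≡ 23² = 529 ≡ 31; 17^16 ≡ 31² = 961 ≡ 48. Multiply: 17^24 = 17^16 × 17^8 ≡ 48 × 31 (mod 83): 48 × 31 = 1488 ≡ 77. So 17^24 ≡ 77 (mod 83).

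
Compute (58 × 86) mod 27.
20

(58 × 86) = 4988
4988 mod 27 = 20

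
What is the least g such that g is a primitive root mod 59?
p - 1 = 58 has prime divisors 2, 29. h is a primitive root mod 59 iff h^(58/q) ≢ 1 (mod 59) for each such q.
h = 2: 2^29 ≡ 58, 2^2 ≡ 4 (mod 59); none is 1, so 2 has order 58 and is a primitive root.
The smallest primitive root mod 59 is g = 2.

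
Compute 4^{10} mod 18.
4

Using successive squaring:
Binary expansion of 10: 1010
Powers of 4 mod 18 (each is the square of the previous):
  4^1 ≡ 4 (mod 18)
  4^2 ≡ 4² = 16 ≡ 16 (mod 18)
  4^4 ≡ 16² = 256 ≡ 4 (mod 18)
  4^8 ≡ 4² = 16 ≡ 16 (mod 18)
10 = 8 + 2, so 4^10 = 4^8 × 4^2 ≡ 16 × 16 (mod 18)
Multiplying step by step:
  16 × 16 = 256 ≡ 4 (mod 18)
Result: 4^10 ≡ 4 (mod 18)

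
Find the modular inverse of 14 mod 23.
14^(-1) ≡ 5 (mod 23). Verification: 14 × 5 = 70 ≡ 1 (mod 23)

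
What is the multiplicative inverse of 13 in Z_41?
19

Using Extended Euclidean Algorithm:
gcd(13, 41) = 1
Bezout coefficients: 13 × 19 + 41 × -6 = 1
So 13 × 19 ≡ 1 (mod 41)
The inverse is 19 mod 41 = 19
Verification: 13 × 19 = 247 = 6 × 41 + 1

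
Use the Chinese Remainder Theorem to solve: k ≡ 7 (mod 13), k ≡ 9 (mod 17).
111

Using the Chinese Remainder Theorem:
M = product of moduli = 221
For equation 1: M_1 = 17, 17 ≡ 4 (mod 13), inverse of 17 mod 13 is 10 (check: 4 × 10 = 40 ≡ 1 (mod 13))
For equation 2: M_2 = 13, 13 ≡ 13 (mod 17), inverse of 13 mod 17 is 4 (check: 13 × 4 = 52 ≡ 1 (mod 17))
Combine: k ≡ Σ r_i×M_i×(M_i⁻¹ mod m_i) = 7×17×10 + 9×13×4 = 1190 + 468 = 1658
1658 mod 221 = 111
k ≡ 111 (mod 221)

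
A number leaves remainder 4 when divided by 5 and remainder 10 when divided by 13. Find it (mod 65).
M = 5 × 13 = 65. M₁ = 13, y₁ ≡ 2 (mod 5). M₂ = 5, y₂ ≡ 8 (mod 13). r = 4×13×2 + 10×5×8 ≡ 49 (mod 65)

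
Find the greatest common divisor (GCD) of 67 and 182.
1

Using the Euclidean algorithm:
67 = 0 × 182 + 67
182 = 2 × 67 + 48
67 = 1 × 48 + 19
48 = 2 × 19 + 10
19 = 1 × 10 + 9
10 = 1 × 9 + 1
9 = 9 × 1 + 0

GCD(67, 182) = 1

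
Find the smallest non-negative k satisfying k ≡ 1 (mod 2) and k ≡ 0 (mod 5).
M = 2 × 5 = 10. M₁ = 5, y₁ ≡ 1 (mod 2). M₂ = 2, y₂ ≡ 3 (mod 5). k = 1×5×1 + 0×2×3 ≡ 5 (mod 10)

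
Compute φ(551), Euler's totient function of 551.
504

Prime factorization: 551 = 19 × 29
Using the formula φ(n) = n × Π(1 - 1/p) for each prime factor p:
φ(551) = 551 × (1 - 1/19) × (1 - 1/29)
φ(551) = 504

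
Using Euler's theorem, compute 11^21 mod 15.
By Euler: 11^{8} ≡ 1 (mod 15) since gcd(11, 15) = 1. 21 = 2×8 + 5. So 11^{21} ≡ 11^{5} ≡ 11 (mod 15)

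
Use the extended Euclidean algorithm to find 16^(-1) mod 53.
Extended GCD: 16(10) + 53(-3) = 1. So 16^(-1) ≡ 10 ≡ 10 (mod 53). Verify: 16 × 10 = 160 ≡ 1 (mod 53)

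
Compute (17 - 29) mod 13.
1

(17 - 29) = -12
-12 mod 13 = 1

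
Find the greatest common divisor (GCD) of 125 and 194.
1

Using the Euclidean algorithm:
125 = 0 × 194 + 125
194 = 1 × 125 + 69
125 = 1 × 69 + 56
69 = 1 × 56 + 13
56 = 4 × 13 + 4
13 = 3 × 4 + 1
4 = 4 × 1 + 0

GCD(125, 194) = 1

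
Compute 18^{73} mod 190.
18

Using successive squaring:
Binary expansion of 73: 1001001
Powers of 18 mod 190 (each is the square of the previous):
  18^1 ≡ 18 (mod 190)
  18^2 ≡ 18² = 324 ≡ 134 (mod 190)
  18^4 ≡ 134² = 17956 ≡ 96 (mod 190)
  18^8 ≡ 96² = 9216 ≡ 96 (mod 190)
  18^16 ≡ 96² = 9216 ≡ 96 (mod 190)
  18^32 ≡ 96² = 9216 ≡ 96 (mod 190)
  18^64 ≡ 96² = 9216 ≡ 96 (mod 190)
73 = 64 + 8 + 1, so 18^73 = 18^64 × 18^8 × 18^1 ≡ 96 × 96 × 18 (mod 190)
Multiplying step by step:
  96 × 96 = 9216 ≡ 96 (mod 190)
  96 × 18 = 1728 ≡ 18 (mod 190)
Result: 18^73 ≡ 18 (mod 190)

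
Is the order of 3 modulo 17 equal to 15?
No, the actual order is 16, not 15.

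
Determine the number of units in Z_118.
58

Prime factorization: 118 = 2 × 59
Using the formula φ(n) = n × Π(1 - 1/p) for each prime factor p:
φ(118) = 118 × (1 - 1/2) × (1 - 1/59)
φ(118) = 58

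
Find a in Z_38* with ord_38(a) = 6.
27 has order 6 mod 38 since 27^{6} ≡ 1 (mod 38) and no smaller power works.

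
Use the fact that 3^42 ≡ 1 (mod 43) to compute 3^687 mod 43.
By Fermat: 3^{42} ≡ 1 (mod 43). 687 ≡ 15 (mod 42). So 3^{687} ≡ 3^{15} ≡ 22 (mod 43)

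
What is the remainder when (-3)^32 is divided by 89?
Using repeated squaring. (-3) ≡ 86 (mod 89). 32 = 32 (binary 100000). Repeated squaring mod 89: 86^1 ≡ 86; 86^2 ≡ 86² = 7396 ≡ 9; 86^4 ≡ 9² = 81 ≡ 81; 86^8 ≡ 81² = 6561 ≡ 64; 86^16 ≡ 64² = 4096 ≡ 2; 86^32 ≡ 2² = 4 ≡ 4. So (-3)^32 ≡ 4 (mod 89).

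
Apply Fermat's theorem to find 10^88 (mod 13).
By Fermat: 10^{12} ≡ 1 (mod 13). 88 = 7×12 + 4. So 10^{88} ≡ 10^{4} ≡ 3 (mod 13)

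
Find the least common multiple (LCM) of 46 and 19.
874

First find GCD(46, 19) using the Euclidean algorithm:
46 = 2 × 19 + 8
19 = 2 × 8 + 3
8 = 2 × 3 + 2
3 = 1 × 2 + 1
2 = 2 × 1 + 0
GCD(46, 19) = 1

LCM formula: LCM(a, b) = (a × b) / GCD(a, b)
LCM(46, 19) = (46 × 19) / 1
LCM(46, 19) = 874 / 1
LCM(46, 19) = 874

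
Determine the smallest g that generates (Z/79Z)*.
3

A primitive root g modulo p has order p-1 = 78
Prime divisors of 78: [2, 3, 13]
g is a primitive root iff g^(78/q) ≢ 1 (mod 79) for each prime divisor q
Testing small values:
  g = 2: 2^39 ≡ 1, 2^26 ≡ 23, 2^6 ≡ 64 (mod 79) → 2^39 ≡ 1, not primitive root
  g = 3: 3^39 ≡ 78, 3^26 ≡ 23, 3^6 ≡ 18 (mod 79) → none is 1, primitive root!
The smallest primitive root is 3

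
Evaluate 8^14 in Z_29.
Using repeated squaring. 14 = 8 + 4 + 2 (binary 1110). Repeated squaring mod 29: 8^1 ≡ 8; 8^2 ≡ 8² = 64 ≡ 6; 8^4 ≡ 6² = 36 ≡ 7; 8^8 ≡ 7² = 49 ≡ 20. Multiply: 8^14 = 8^8 × 8^4 × 8^2 ≡ 20 × 7 × 6 (mod 29): 20 × 7 = 140 ≡ 24; 24 × 6 = 144 ≡ 28. So 8^14 ≡ 28 (mod 29).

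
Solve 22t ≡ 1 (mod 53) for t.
41

Using Extended Euclidean Algorithm:
gcd(22, 53) = 1
Bezout coefficients: 22 × -12 + 53 × 5 = 1
So 22 × -12 ≡ 1 (mod 53)
The inverse is -12 mod 53 = 41
Verification: 22 × 41 = 902 = 17 × 53 + 1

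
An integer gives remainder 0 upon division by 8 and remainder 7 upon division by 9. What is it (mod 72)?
M = 8 × 9 = 72. M₁ = 9, y₁ ≡ 1 (mod 8). M₂ = 8, y₂ ≡ 8 (mod 9). z = 0×9×1 + 7×8×8 ≡ 16 (mod 72). The smallest positive such number is 16.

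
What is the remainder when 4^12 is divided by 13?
Using Fermat: 4^{12} ≡ 1 (mod 13). 12 ≡ 0 (mod 12). So 4^{12} ≡ 4^{0} ≡ 1 (mod 13)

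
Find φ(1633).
1540

Prime factorization: 1633 = 23 × 71
Using the formula φ(n) = n × Π(1 - 1/p) for each prime factor p:
φ(1633) = 1633 × (1 - 1/23) × (1 - 1/71)
φ(1633) = 1540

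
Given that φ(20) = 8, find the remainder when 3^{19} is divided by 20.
By Euler: 3^{8} ≡ 1 (mod 20) since gcd(3, 20) = 1. 19 = 2×8 + 3. So 3^{19} ≡ 3^{3} ≡ 7 (mod 20)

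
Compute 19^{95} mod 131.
24

Using successive squaring:
Binary expansion of 95: 1011111
Powers of 19 mod 131 (each is the square of the previous):
  19^1 ≡ 19 (mod 131)
  19^2 ≡ 19² = 361 ≡ 99 (mod 131)
  19^4 ≡ 99² = 9801 ≡ 107 (mod 131)
  19^8 ≡ 107² = 11449 ≡ 52 (mod 131)
  19^16 ≡ 52² = 2704 ≡ 84 (mod 131)
  19^32 ≡ 84² = 7056 ≡ 113 (mod 131)
  19^64 ≡ 113² = 12769 ≡ 62 (mod 131)
95 = 64 + 16 + 8 + 4 + 2 + 1, so 19^95 = 19^64 × 19^16 × 19^8 × 19^4 × 19^2 × 19^1 ≡ 62 × 84 × 52 × 107 × 99 × 19 (mod 131)
Multiplying step by step:
  62 × 84 = 5208 ≡ 99 (mod 131)
  99 × 52 = 5148 ≡ 39 (mod 131)
  39 × 107 = 4173 ≡ 112 (mod 131)
  112 × 99 = 11088 ≡ 84 (mod 131)
  84 × 19 = 1596 ≡ 24 (mod 131)
Result: 19^95 ≡ 24 (mod 131)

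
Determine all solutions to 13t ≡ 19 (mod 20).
3

Since gcd(13, 20) = 1 divides 19, a solution exists.
Multiply both sides by the inverse of 13 mod 20:
  13^(-1) mod 20 = 17
  x ≡ 17 × 19 ≡ 323 ≡ 3 (mod 20)
Verification: 13 × 3 = 39 = 1 × 20 + 19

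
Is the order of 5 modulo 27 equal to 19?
No, the actual order is 18, not 19.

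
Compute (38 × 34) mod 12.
8

(38 × 34) = 1292
1292 mod 12 = 8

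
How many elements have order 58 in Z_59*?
Number of primitive roots mod 59 = φ(58) = 28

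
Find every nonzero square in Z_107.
QRs mod 107: {1, 3, 4, 9, 10, 11, 12, 13, 14, 16, 19, 23, 25, 27, 29, 30, 33, 34, 35, 36, 37, 39, 40, 41, 42, 44, 47, 48, 49, 52, 53, 56, 57, 61, 62, 64, 69, 75, 76, 79, 81, 83, 85, 86, 87, 89, 90, 92, 99, 100, 101, 102, 105}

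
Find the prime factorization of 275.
5^2 × 11

Divide by primes starting from smallest:
275 ÷ 5 = 55
55 ÷ 5 = 11
11 ÷ 11 = 1

275 = 5^2 × 11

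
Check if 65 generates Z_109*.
p - 1 = 108 has prime divisors 2, 3. Check 65^(108/q) mod 109 for each: 65^(108/2) = 65^54 ≡ 108, 65^(108/3) = 65^36 ≡ 45 (mod 109). None of these is 1, so 65 has order 108 = φ(109), so it is a primitive root mod 109.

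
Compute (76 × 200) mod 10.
0

(76 × 200) = 15200
15200 mod 10 = 0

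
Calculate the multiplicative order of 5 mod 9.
Powers of 5 mod 9: 5^1≡5, 5^2≡7, 5^3≡8, 5^4≡4, 5^5≡2, 5^6≡1. Order = 6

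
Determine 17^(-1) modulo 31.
17^(-1) ≡ 11 (mod 31). Verification: 17 × 11 = 187 ≡ 1 (mod 31)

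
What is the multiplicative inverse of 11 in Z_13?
11^(-1) ≡ 6 (mod 13). Verification: 11 × 6 = 66 ≡ 1 (mod 13)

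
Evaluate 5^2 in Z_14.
2 = 2 (binary 10). Repeated squaring mod 14: 5^1 ≡ 5; 5^2 ≡ 5² = 25 ≡ 11. So 5^2 ≡ 11 (mod 14).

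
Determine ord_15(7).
Powers of 7 mod 15: 7^1≡7, 7^2≡4, 7^3≡13, 7^4≡1. Order = 4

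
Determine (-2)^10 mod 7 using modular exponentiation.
(-2) ≡ 5 (mod 7). 10 = 8 + 2 (binary 1010). Repeated squaring mod 7: 5^1 ≡ 5; 5^2 ≡ 5² = 25 ≡ 4; 5^4 ≡ 4² = 16 ≡ 2; 5^8 ≡ 2² = 4 ≡ 4. Multiply: (-2)^10 ≡ 5^8 × 5^2 ≡ 4 × 4 (mod 7): 4 × 4 = 16 ≡ 2. So (-2)^10 ≡ 2 (mod 7).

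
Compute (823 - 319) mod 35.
14

(823 - 319) = 504
504 mod 35 = 14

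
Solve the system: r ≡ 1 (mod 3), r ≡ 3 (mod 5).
M = 3 × 5 = 15. M₁ = 5, y₁ ≡ 2 (mod 3). M₂ = 3, y₂ ≡ 2 (mod 5). r = 1×5×2 + 3×3×2 ≡ 13 (mod 15)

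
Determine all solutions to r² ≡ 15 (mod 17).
The square roots of 15 mod 17 are 7 and 10. Verify: 7² = 49 ≡ 15 (mod 17)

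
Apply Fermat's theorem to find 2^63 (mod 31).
By Fermat: 2^{30} ≡ 1 (mod 31). 63 = 2×30 + 3. So 2^{63} ≡ 2^{3} ≡ 8 (mod 31)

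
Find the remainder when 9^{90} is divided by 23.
By Fermat: 9^{22} ≡ 1 (mod 23). 90 = 4×22 + 2. So 9^{90} ≡ 9^{2} ≡ 12 (mod 23)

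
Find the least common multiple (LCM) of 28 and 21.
84

First find GCD(28, 21) using the Euclidean algorithm:
28 = 1 × 21 + 7
21 = 3 × 7 + 0
GCD(28, 21) = 7

LCM formula: LCM(a, b) = (a × b) / GCD(a, b)
LCM(28, 21) = (28 × 21) / 7
LCM(28, 21) = 588 / 7
LCM(28, 21) = 84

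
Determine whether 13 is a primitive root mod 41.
p - 1 = 40 has prime divisors 2, 5. Check 13^(40/q) mod 41 for each: 13^(40/2) = 13^20 ≡ 40, 13^(40/5) = 13^8 ≡ 10 (mod 41). None of these is 1, so 13 has order 40 = φ(41), so it is a primitive root mod 41.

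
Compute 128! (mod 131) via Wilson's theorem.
(130)! = (128)! × (129) × (130) ≡ -1 (mod 131). So (128)! ≡ -1 × [(130)(129)]^(-1) ≡ 65 (mod 131)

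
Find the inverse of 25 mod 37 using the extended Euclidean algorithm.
Extended GCD: 25(3) + 37(-2) = 1. So 25^(-1) ≡ 3 ≡ 3 (mod 37). Verify: 25 × 3 = 75 ≡ 1 (mod 37)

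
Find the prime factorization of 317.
317

Divide by primes starting from smallest:
317 ÷ 317 = 1

317 = 317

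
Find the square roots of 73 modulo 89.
The square roots of 73 mod 89 are 47 and 42. Verify: 47² = 2209 ≡ 73 (mod 89)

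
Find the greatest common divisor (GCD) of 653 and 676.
1

Using the Euclidean algorithm:
653 = 0 × 676 + 653
676 = 1 × 653 + 23
653 = 28 × 23 + 9
23 = 2 × 9 + 5
9 = 1 × 5 + 4
5 = 1 × 4 + 1
4 = 4 × 1 + 0

GCD(653, 676) = 1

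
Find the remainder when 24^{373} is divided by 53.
By Fermat: 24^{52} ≡ 1 (mod 53). 373 = 7×52 + 9. So 24^{373} ≡ 24^{9} ≡ 13 (mod 53)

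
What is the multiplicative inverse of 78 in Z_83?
33

Using Extended Euclidean Algorithm:
gcd(78, 83) = 1
Bezout coefficients: 78 × 33 + 83 × -31 = 1
So 78 × 33 ≡ 1 (mod 83)
The inverse is 33 mod 83 = 33
Verification: 78 × 33 = 2574 = 31 × 83 + 1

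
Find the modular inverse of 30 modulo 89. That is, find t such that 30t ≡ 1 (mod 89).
3

Using Extended Euclidean Algorithm:
gcd(30, 89) = 1
Bezout coefficients: 30 × 3 + 89 × -1 = 1
So 30 × 3 ≡ 1 (mod 89)
The inverse is 3 mod 89 = 3
Verification: 30 × 3 = 90 = 1 × 89 + 1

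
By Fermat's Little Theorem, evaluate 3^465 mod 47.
By Fermat: 3^{46} ≡ 1 (mod 47). 465 ≡ 5 (mod 46). So 3^{465} ≡ 3^{5} ≡ 8 (mod 47)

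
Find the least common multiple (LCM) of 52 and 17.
884

First find GCD(52, 17) using the Euclidean algorithm:
52 = 3 × 17 + 1
17 = 17 × 1 + 0
GCD(52, 17) = 1

LCM formula: LCM(a, b) = (a × b) / GCD(a, b)
LCM(52, 17) = (52 × 17) / 1
LCM(52, 17) = 884 / 1
LCM(52, 17) = 884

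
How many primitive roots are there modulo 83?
40

The number of primitive roots modulo p is φ(p-1) = φ(82)
φ(82) = 40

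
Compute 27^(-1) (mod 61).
52

Using Extended Euclidean Algorithm:
gcd(27, 61) = 1
Bezout coefficients: 27 × -9 + 61 × 4 = 1
So 27 × -9 ≡ 1 (mod 61)
The inverse is -9 mod 61 = 52
Verification: 27 × 52 = 1404 = 23 × 61 + 1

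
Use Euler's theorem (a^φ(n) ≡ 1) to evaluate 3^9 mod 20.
By Euler: 3^{8} ≡ 1 (mod 20) since gcd(3, 20) = 1. 9 = 1×8 + 1. So 3^{9} ≡ 3^{1} ≡ 3 (mod 20)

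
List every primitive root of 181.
Primitive roots mod 181: {2, 10, 18, 21, 23, 24, 28, 41, 47, 50, 53, 54, 57, 58, 63, 66, 69, 76, 77, 78, 83, 84, 85, 90, 91, 96, 97, 98, 103, 104, 105, 112, 115, 118, 123, 124, 127, 128, 131, 134, 140, 153, 157, 158, 160, 163, 171, 179}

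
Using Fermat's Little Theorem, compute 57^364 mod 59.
By Fermat: 57^{58} ≡ 1 (mod 59). 364 = 6×58 + 16. So 57^{364} ≡ 57^{16} ≡ 46 (mod 59)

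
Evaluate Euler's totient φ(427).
360

Prime factorization: 427 = 7 × 61
Using the formula φ(n) = n × Π(1 - 1/p) for each prime factor p:
φ(427) = 427 × (1 - 1/7) × (1 - 1/61)
φ(427) = 360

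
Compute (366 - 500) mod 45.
1

(366 - 500) = -134
-134 mod 45 = 1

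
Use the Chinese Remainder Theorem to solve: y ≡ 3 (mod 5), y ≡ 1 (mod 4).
M = 5 × 4 = 20. M₁ = 4, y₁ ≡ 4 (mod 5). M₂ = 5, y₂ ≡ 1 (mod 4). y = 3×4×4 + 1×5×1 ≡ 13 (mod 20)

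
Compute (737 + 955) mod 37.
27

(737 + 955) = 1692
1692 mod 37 = 27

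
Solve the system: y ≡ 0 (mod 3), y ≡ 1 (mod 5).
M = 3 × 5 = 15. M₁ = 5, y₁ ≡ 2 (mod 3). M₂ = 3, y₂ ≡ 2 (mod 5). y = 0×5×2 + 1×3×2 ≡ 6 (mod 15)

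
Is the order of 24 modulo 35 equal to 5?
No, the actual order is 6, not 5.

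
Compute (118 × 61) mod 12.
10

(118 × 61) = 7198
7198 mod 12 = 10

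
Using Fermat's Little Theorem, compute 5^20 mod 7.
By Fermat: 5^{6} ≡ 1 (mod 7). 20 = 3×6 + 2. So 5^{20} ≡ 5^{2} ≡ 4 (mod 7)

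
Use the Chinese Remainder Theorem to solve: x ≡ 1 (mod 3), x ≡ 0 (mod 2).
M = 3 × 2 = 6. M₁ = 2, y₁ ≡ 2 (mod 3). M₂ = 3, y₂ ≡ 1 (mod 2). x = 1×2×2 + 0×3×1 ≡ 4 (mod 6)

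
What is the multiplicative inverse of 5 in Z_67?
27

Using Extended Euclidean Algorithm:
gcd(5, 67) = 1
Bezout coefficients: 5 × 27 + 67 × -2 = 1
So 5 × 27 ≡ 1 (mod 67)
The inverse is 27 mod 67 = 27
Verification: 5 × 27 = 135 = 2 × 67 + 1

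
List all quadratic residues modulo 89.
QRs mod 89: {1, 2, 4, 5, 8, 9, 10, 11, 16, 17, 18, 20, 21, 22, 25, 32, 34, 36, 39, 40, 42, 44, 45, 47, 49, 50, 53, 55, 57, 64, 67, 68, 69, 71, 72, 73, 78, 79, 80, 81, 84, 85, 87, 88}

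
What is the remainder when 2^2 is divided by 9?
2 = 2 (binary 10). Repeated squaring mod 9: 2^1 ≡ 2; 2^2 ≡ 2² = 4 ≡ 4. So 2^2 ≡ 4 (mod 9).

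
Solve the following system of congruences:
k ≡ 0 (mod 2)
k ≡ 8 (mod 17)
8

Using the Chinese Remainder Theorem:
M = product of moduli = 34
For equation 1: M_1 = 17, 17 ≡ 1 (mod 2), inverse of 17 mod 2 is 1 (check: 1 × 1 = 1 ≡ 1 (mod 2))
For equation 2: M_2 = 2, 2 ≡ 2 (mod 17), inverse of 2 mod 17 is 9 (check: 2 × 9 = 18 ≡ 1 (mod 17))
Combine: k ≡ Σ r_i×M_i×(M_i⁻¹ mod m_i) = 0×17×1 + 8×2×9 = 0 + 144 = 144
144 mod 34 = 8
k ≡ 8 (mod 34)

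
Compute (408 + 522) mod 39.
33

(408 + 522) = 930
930 mod 39 = 33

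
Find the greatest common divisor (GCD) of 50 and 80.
10

Using the Euclidean algorithm:
50 = 0 × 80 + 50
80 = 1 × 50 + 30
50 = 1 × 30 + 20
30 = 1 × 20 + 10
20 = 2 × 10 + 0

GCD(50, 80) = 10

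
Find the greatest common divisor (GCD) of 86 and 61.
1

Using the Euclidean algorithm:
86 = 1 × 61 + 25
61 = 2 × 25 + 11
25 = 2 × 11 + 3
11 = 3 × 3 + 2
3 = 1 × 2 + 1
2 = 2 × 1 + 0

GCD(86, 61) = 1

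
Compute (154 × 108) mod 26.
18

(154 × 108) = 16632
16632 mod 26 = 18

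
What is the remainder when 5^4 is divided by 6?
4 = 4 (binary 100). Repeated squaring mod 6: 5^1 ≡ 5; 5^2 ≡ 5² = 25 ≡ 1; 5^4 ≡ 1² = 1 ≡ 1. So 5^4 ≡ 1 (mod 6).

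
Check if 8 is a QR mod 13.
By Euler's criterion: 8^{6} ≡ 12 (mod 13). Since this equals -1 (≡ 12), 8 is not a QR.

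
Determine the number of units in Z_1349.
1260

Prime factorization: 1349 = 19 × 71
Using the formula φ(n) = n × Π(1 - 1/p) for each prime factor p:
φ(1349) = 1349 × (1 - 1/19) × (1 - 1/71)
φ(1349) = 1260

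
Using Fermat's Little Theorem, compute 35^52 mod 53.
By Fermat's Little Theorem, 35^{52} ≡ 1 (mod 53) since 53 is prime and gcd(35, 53) = 1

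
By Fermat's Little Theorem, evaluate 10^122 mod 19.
By Fermat: 10^{18} ≡ 1 (mod 19). 122 = 6×18 + 14. So 10^{122} ≡ 10^{14} ≡ 16 (mod 19)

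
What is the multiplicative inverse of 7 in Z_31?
7^(-1) ≡ 9 (mod 31). Verification: 7 × 9 = 63 ≡ 1 (mod 31)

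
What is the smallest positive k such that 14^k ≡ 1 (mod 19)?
Powers of 14 mod 19: 14^1≡14, 14^2≡6, 14^3≡8, 14^4≡17, 14^5≡10, 14^6≡7, 14^7≡3, 14^8≡4, 14^9≡18, 14^10≡5, 14^11≡13, 14^12≡11, 14^13≡2, 14^14≡9, 14^15≡12, 14^16≡16, 14^17≡15, 14^18≡1. Order = 18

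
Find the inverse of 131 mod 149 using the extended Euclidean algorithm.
Extended GCD: 131(-58) + 149(51) = 1. So 131^(-1) ≡ 91 ≡ 91 (mod 149). Verify: 131 × 91 = 11921 ≡ 1 (mod 149)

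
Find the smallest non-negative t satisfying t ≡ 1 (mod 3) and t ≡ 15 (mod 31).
M = 3 × 31 = 93. M₁ = 31, y₁ ≡ 1 (mod 3). M₂ = 3, y₂ ≡ 21 (mod 31). t = 1×31×1 + 15×3×21 ≡ 46 (mod 93)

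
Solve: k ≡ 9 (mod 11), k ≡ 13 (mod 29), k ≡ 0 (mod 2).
M = 11 × 29 × 2 = 638. M₁ = 58, y₁ ≡ 4 (mod 11). M₂ = 22, y₂ ≡ 4 (mod 29). M₃ = 319, y₃ ≡ 1 (mod 2). k = 9×58×4 + 13×22×4 + 0×319×1 ≡ 42 (mod 638)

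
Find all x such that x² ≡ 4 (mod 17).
The square roots of 4 mod 17 are 2 and 15. Verify: 2² = 4 ≡ 4 (mod 17)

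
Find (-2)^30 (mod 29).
Using Fermat: (-2)^{28} ≡ 1 (mod 29). 30 ≡ 2 (mod 28). So (-2)^{30} ≡ (-2)^{2} ≡ 4 (mod 29)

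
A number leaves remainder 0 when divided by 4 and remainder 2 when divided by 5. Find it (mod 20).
M = 4 × 5 = 20. M₁ = 5, y₁ ≡ 1 (mod 4). M₂ = 4, y₂ ≡ 4 (mod 5). x = 0×5×1 + 2×4×4 ≡ 12 (mod 20)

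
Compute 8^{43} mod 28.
8

Using successive squaring:
Binary expansion of 43: 101011
Powers of 8 mod 28 (each is the square of the previous):
  8^1 ≡ 8 (mod 28)
  8^2 ≡ 8² = 64 ≡ 8 (mod 28)
  8^4 ≡ 8² = 64 ≡ 8 (mod 28)
  8^8 ≡ 8² = 64 ≡ 8 (mod 28)
  8^16 ≡ 8² = 64 ≡ 8 (mod 28)
  8^32 ≡ 8² = 64 ≡ 8 (mod 28)
43 = 32 + 8 + 2 + 1, so 8^43 = 8^32 × 8^8 × 8^2 × 8^1 ≡ 8 × 8 × 8 × 8 (mod 28)
Multiplying step by step:
  8 × 8 = 64 ≡ 8 (mod 28)
  8 × 8 = 64 ≡ 8 (mod 28)
  8 × 8 = 64 ≡ 8 (mod 28)
Result: 8^43 ≡ 8 (mod 28)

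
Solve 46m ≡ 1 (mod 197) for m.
46^(-1) ≡ 30 (mod 197). Verification: 46 × 30 = 1380 ≡ 1 (mod 197)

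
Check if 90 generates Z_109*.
p - 1 = 108 has prime divisors 2, 3. Check 90^(108/q) mod 109 for each: 90^(108/2) = 90^54 ≡ 108, 90^(108/3) = 90^36 ≡ 1 (mod 109). Since 90^36 ≡ 1 (mod 109), the order of 90 divides 36 (in fact the order is 36) ≠ 108, so it is not a primitive root.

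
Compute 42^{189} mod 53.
28

Using successive squaring:
Binary expansion of 189: 10111101
Powers of 42 mod 53 (each is the square of the previous):
  42^1 ≡ 42 (mod 53)
  42^2 ≡ 42² = 1764 ≡ 15 (mod 53)
  42^4 ≡ 15² = 225 ≡ 13 (mod 53)
  42^8 ≡ 13² = 169 ≡ 10 (mod 53)
  42^16 ≡ 10² = 100 ≡ 47 (mod 53)
  42^32 ≡ 47² = 2209 ≡ 36 (mod 53)
  42^64 ≡ 36² = 1296 ≡ 24 (mod 53)
  42^128 ≡ 24² = 576 ≡ 46 (mod 53)
189 = 128 + 32 + 16 + 8 + 4 + 1, so 42^189 = 42^128 × 42^32 × 42^16 × 42^8 × 42^4 × 42^1 ≡ 46 × 36 × 47 × 10 × 13 × 42 (mod 53)
Multiplying step by step:
  46 × 36 = 1656 ≡ 13 (mod 53)
  13 × 47 = 611 ≡ 28 (mod 53)
  28 × 10 = 280 ≡ 15 (mod 53)
  15 × 13 = 195 ≡ 36 (mod 53)
  36 × 42 = 1512 ≡ 28 (mod 53)
Result: 42^189 ≡ 28 (mod 53)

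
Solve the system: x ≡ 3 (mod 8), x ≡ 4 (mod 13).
M = 8 × 13 = 104. M₁ = 13, y₁ ≡ 5 (mod 8). M₂ = 8, y₂ ≡ 5 (mod 13). x = 3×13×5 + 4×8×5 ≡ 43 (mod 104)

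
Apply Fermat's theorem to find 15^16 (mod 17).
By Fermat's Little Theorem, 15^{16} ≡ 1 (mod 17) since 17 is prime and gcd(15, 17) = 1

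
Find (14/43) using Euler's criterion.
(14/43) = 14^{21} mod 43 = 1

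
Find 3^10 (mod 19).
10 = 8 + 2 (binary 1010). Repeated squaring mod 19: 3^1 ≡ 3; 3^2 ≡ 3² = 9 ≡ 9; 3^4 ≡ 9² = 81 ≡ 5; 3^8 ≡ 5² = 25 ≡ 6. Multiply: 3^10 = 3^8 × 3^2 ≡ 6 × 9 (mod 19): 6 × 9 = 54 ≡ 16. So 3^10 ≡ 16 (mod 19).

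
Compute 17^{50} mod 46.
35

Using successive squaring:
Binary expansion of 50: 110010
Powers of 17 mod 46 (each is the square of the previous):
  17^1 ≡ 17 (mod 46)
  17^2 ≡ 17² = 289 ≡ 13 (mod 46)
  17^4 ≡ 13² = 169 ≡ 31 (mod 46)
  17^8 ≡ 31² = 961 ≡ 41 (mod 46)
  17^16 ≡ 41² = 1681 ≡ 25 (mod 46)
  17^32 ≡ 25² = 625 ≡ 27 (mod 46)
50 = 32 + 16 + 2, so 17^50 = 17^32 × 17^16 × 17^2 ≡ 27 × 25 × 13 (mod 46)
Multiplying step by step:
  27 × 25 = 675 ≡ 31 (mod 46)
  31 × 13 = 403 ≡ 35 (mod 46)
Result: 17^50 ≡ 35 (mod 46)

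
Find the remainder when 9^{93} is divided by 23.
By Fermat: 9^{22} ≡ 1 (mod 23). 93 = 4×22 + 5. So 9^{93} ≡ 9^{5} ≡ 8 (mod 23)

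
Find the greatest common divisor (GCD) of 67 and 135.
1

Using the Euclidean algorithm:
67 = 0 × 135 + 67
135 = 2 × 67 + 1
67 = 67 × 1 + 0

GCD(67, 135) = 1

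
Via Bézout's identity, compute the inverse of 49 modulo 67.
Extended GCD: 49(26) + 67(-19) = 1. So 49^(-1) ≡ 26 ≡ 26 (mod 67). Verify: 49 × 26 = 1274 ≡ 1 (mod 67)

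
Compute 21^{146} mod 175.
21

Using successive squaring:
Binary expansion of 146: 10010010
Powers of 21 mod 175 (each is the square of the previous):
  21^1 ≡ 21 (mod 175)
  21^2 ≡ 21² = 441 ≡ 91 (mod 175)
  21^4 ≡ 91² = 8281 ≡ 56 (mod 175)
  21^8 ≡ 56² = 3136 ≡ 161 (mod 175)
  21^16 ≡ 161² = 25921 ≡ 21 (mod 175)
  21^32 ≡ 21² = 441 ≡ 91 (mod 175)
  21^64 ≡ 91² = 8281 ≡ 56 (mod 175)
  21^128 ≡ 56² = 3136 ≡ 161 (mod 175)
146 = 128 + 16 + 2, so 21^146 = 21^128 × 21^16 × 21^2 ≡ 161 × 21 × 91 (mod 175)
Multiplying step by step:
  161 × 21 = 3381 ≡ 56 (mod 175)
  56 × 91 = 5096 ≡ 21 (mod 175)
Result: 21^146 ≡ 21 (mod 175)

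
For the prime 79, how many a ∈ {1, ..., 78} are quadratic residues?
For prime 79, there are (p-1)/2 = (79-1)/2 = 39 quadratic residues (excluding 0).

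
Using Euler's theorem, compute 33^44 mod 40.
By Euler: 33^{16} ≡ 1 (mod 40) since gcd(33, 40) = 1. 44 = 2×16 + 12. So 33^{44} ≡ 33^{12} ≡ 1 (mod 40)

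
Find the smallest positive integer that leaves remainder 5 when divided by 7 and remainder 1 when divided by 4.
M = 7 × 4 = 28. M₁ = 4, y₁ ≡ 2 (mod 7). M₂ = 7, y₂ ≡ 3 (mod 4). n = 5×4×2 + 1×7×3 ≡ 5 (mod 28). The smallest positive such number is 5.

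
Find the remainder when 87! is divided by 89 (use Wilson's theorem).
(88)! = (87)! × (88) ≡ -1 (mod 89). So (87)! ≡ -1 × (88)^(-1) ≡ (-1)×(-1) = 1 (mod 89)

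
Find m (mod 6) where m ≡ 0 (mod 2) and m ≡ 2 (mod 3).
M = 2 × 3 = 6. M₁ = 3, y₁ ≡ 1 (mod 2). M₂ = 2, y₂ ≡ 2 (mod 3). m = 0×3×1 + 2×2×2 ≡ 2 (mod 6)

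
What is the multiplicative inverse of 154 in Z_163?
154^(-1) ≡ 18 (mod 163). Verification: 154 × 18 = 2772 ≡ 1 (mod 163)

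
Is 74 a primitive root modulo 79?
Yes

To verify, check if 74^(78/q) ≢ 1 (mod 79) for each prime divisor q of 78
Divisors of 78 = 78: [1, 2, 3, 6, 13, 26, 39, 78]
  74^(78/2) = 74^39 ≡ 78 (mod 79)
  74^(78/3) = 74^26 ≡ 55 (mod 79)
  74^(78/13) = 74^6 ≡ 62 (mod 79)
Conclusion: 74 is a primitive root modulo 79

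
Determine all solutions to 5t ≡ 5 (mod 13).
1

Since gcd(5, 13) = 1 divides 5, a solution exists.
Multiply both sides by the inverse of 5 mod 13:
  5^(-1) mod 13 = 8
  x ≡ 8 × 5 ≡ 40 ≡ 1 (mod 13)
Verification: 5 × 1 = 5 = 0 × 13 + 5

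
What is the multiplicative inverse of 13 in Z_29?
9

Using Extended Euclidean Algorithm:
gcd(13, 29) = 1
Bezout coefficients: 13 × 9 + 29 × -4 = 1
So 13 × 9 ≡ 1 (mod 29)
The inverse is 9 mod 29 = 9
Verification: 13 × 9 = 117 = 4 × 29 + 1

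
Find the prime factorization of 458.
2 × 229

Divide by primes starting from smallest:
458 ÷ 2 = 229
229 ÷ 229 = 1

458 = 2 × 229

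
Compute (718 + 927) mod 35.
0

(718 + 927) = 1645
1645 mod 35 = 0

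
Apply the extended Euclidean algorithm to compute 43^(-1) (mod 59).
Extended GCD: 43(11) + 59(-8) = 1. So 43^(-1) ≡ 11 ≡ 11 (mod 59). Verify: 43 × 11 = 473 ≡ 1 (mod 59)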